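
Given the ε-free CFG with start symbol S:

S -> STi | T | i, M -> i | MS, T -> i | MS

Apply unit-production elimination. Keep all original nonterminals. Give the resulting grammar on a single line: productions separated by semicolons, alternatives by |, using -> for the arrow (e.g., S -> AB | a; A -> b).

S -> i | MS | STi; M -> i | MS; T -> i | MS

Unit productions: S->T.
Unit pairs (A ⇒* B via units): (S,T).
S: inherits non-unit rules of {S, T} → MS | STi | i.
M: inherits non-unit rules of {M} → MS | i.
T: inherits non-unit rules of {T} → MS | i.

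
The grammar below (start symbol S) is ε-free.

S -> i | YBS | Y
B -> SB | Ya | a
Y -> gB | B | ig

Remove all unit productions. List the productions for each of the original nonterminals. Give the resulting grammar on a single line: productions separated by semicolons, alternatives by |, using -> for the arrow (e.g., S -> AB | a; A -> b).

S -> a | i | SB | Ya | gB | ig | YBS; B -> a | SB | Ya; Y -> a | SB | Ya | gB | ig

Unit productions: S->Y, Y->B.
Unit pairs (A ⇒* B via units): (S,B), (S,Y), (Y,B).
S: inherits non-unit rules of {B, S, Y} → SB | YBS | Ya | a | gB | i | ig.
B: inherits non-unit rules of {B} → SB | Ya | a.
Y: inherits non-unit rules of {B, Y} → SB | Ya | a | gB | ig.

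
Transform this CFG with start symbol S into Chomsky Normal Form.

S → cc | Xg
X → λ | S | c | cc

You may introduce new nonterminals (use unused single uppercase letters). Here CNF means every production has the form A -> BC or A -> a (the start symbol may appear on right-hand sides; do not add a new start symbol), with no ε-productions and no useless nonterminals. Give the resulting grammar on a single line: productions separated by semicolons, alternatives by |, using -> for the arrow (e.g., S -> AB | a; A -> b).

Nullable: {X}; after ε-elimination: S -> g | Xg | cc; X -> S | c | cc.
After unit-elimination: S -> g | Xg | cc; X -> c | g | Xg | cc.
TERM: introduce B -> c, A -> g and substitute in every rule of length ≥2.

S -> g | BB | XA; A -> g; B -> c; X -> c | g | BB | XA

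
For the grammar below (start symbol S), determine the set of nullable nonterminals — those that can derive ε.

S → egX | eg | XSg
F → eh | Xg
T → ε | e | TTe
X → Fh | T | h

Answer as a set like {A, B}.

{T, X}

Directly nullable (have an ε-rule): {T}.
X is nullable via X -> T (every symbol on the right is already known nullable).
Not nullable: F, S — each has a terminal in every rule's right-hand side or depends on a non-nullable symbol.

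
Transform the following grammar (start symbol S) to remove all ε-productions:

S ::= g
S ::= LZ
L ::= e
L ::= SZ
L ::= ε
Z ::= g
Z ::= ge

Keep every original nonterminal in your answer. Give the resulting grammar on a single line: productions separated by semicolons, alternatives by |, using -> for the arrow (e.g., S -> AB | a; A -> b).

S -> Z | g | LZ; L -> e | SZ; Z -> g | ge

Nullable set: {L}.
S -> LZ: L nullable, giving LZ | Z.
Drop L -> ε.
Unchanged (no nullable symbols): S -> g; L -> SZ; L -> e; Z -> g; Z -> ge.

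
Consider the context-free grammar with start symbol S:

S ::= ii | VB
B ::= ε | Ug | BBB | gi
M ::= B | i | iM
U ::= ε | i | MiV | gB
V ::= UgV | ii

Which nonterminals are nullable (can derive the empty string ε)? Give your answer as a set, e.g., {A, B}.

{B, M, U}

Directly nullable (have an ε-rule): {B, U}.
M is nullable via M -> B (every symbol on the right is already known nullable).
Not nullable: S, V — each has a terminal in every rule's right-hand side or depends on a non-nullable symbol.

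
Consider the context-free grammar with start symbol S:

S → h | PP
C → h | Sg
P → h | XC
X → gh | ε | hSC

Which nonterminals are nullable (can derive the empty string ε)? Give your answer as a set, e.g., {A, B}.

{X}

Directly nullable (have an ε-rule): {X}.
Not nullable: C, P, S — each has a terminal in every rule's right-hand side or depends on a non-nullable symbol.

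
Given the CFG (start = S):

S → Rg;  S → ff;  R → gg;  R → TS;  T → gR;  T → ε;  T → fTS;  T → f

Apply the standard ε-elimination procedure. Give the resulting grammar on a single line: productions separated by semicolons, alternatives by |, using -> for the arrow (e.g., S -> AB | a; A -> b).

Nullable set: {T}.
R -> TS: T nullable, giving S | TS.
Drop T -> ε.
T -> fTS: T nullable, giving fS | fTS.
Unchanged (no nullable symbols): S -> Rg; S -> ff; R -> gg; T -> f; T -> gR.

S -> Rg | ff; R -> S | TS | gg; T -> f | fS | gR | fTS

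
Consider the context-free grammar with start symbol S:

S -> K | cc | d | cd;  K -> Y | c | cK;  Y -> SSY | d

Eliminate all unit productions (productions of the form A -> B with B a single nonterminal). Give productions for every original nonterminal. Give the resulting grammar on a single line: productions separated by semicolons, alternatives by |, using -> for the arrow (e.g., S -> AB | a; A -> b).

S -> c | d | cK | cc | cd | SSY; K -> c | d | cK | SSY; Y -> d | SSY

Unit productions: K->Y, S->K.
Unit pairs (A ⇒* B via units): (K,Y), (S,K), (S,Y).
S: inherits non-unit rules of {K, S, Y} → SSY | c | cK | cc | cd | d.
K: inherits non-unit rules of {K, Y} → SSY | c | cK | d.
Y: inherits non-unit rules of {Y} → SSY | d.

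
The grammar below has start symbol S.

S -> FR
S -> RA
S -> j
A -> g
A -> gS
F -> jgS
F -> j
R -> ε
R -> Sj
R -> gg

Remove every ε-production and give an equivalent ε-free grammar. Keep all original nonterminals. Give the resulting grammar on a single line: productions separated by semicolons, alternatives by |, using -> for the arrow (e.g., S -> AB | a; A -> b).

Nullable set: {R}.
S -> FR: R nullable, giving F | FR.
S -> RA: R nullable, giving A | RA.
Drop R -> ε.
Unchanged (no nullable symbols): S -> j; A -> g; A -> gS; F -> j; F -> jgS; R -> Sj; R -> gg.

S -> A | F | j | FR | RA; A -> g | gS; F -> j | jgS; R -> Sj | gg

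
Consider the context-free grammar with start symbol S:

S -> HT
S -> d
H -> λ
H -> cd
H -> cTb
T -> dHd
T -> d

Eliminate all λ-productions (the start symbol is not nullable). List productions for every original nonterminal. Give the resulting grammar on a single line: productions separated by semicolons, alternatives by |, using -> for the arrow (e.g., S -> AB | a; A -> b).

Nullable set: {H}.
S -> HT: H nullable, giving HT | T.
Drop H -> λ.
T -> dHd: H nullable, giving dHd | dd.
Unchanged (no nullable symbols): S -> d; H -> cTb; H -> cd; T -> d.

S -> T | d | HT; H -> cd | cTb; T -> d | dd | dHd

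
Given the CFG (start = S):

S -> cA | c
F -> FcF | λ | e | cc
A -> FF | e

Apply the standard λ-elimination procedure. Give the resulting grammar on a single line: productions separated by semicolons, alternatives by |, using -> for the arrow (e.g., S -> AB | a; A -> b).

Nullable set: {A, F}.
S -> cA: A nullable, giving c | cA.
A -> FF: F, F nullable, giving F | FF.
Drop F -> λ.
F -> FcF: F, F nullable, giving Fc | FcF | c | cF.
Unchanged (no nullable symbols): S -> c; A -> e; F -> cc; F -> e.

S -> c | cA; A -> F | e | FF; F -> c | e | Fc | cF | cc | FcF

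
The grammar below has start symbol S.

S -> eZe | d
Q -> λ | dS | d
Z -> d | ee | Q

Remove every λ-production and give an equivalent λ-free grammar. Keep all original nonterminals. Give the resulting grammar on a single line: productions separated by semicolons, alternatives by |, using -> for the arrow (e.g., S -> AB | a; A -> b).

S -> d | ee | eZe; Q -> d | dS; Z -> Q | d | ee

Nullable set: {Q, Z}.
S -> eZe: Z nullable, giving eZe | ee.
Drop Q -> λ.
Z -> Q: Q nullable, giving Q.
Unchanged (no nullable symbols): S -> d; Q -> d; Q -> dS; Z -> d; Z -> ee.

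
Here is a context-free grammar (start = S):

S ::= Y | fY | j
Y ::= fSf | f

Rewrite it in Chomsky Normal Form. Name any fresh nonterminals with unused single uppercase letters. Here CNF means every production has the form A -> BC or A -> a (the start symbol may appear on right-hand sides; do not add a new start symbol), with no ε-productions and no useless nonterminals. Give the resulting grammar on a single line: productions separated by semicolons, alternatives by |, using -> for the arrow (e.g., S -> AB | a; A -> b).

S -> f | j | AB | AY; A -> f; B -> SA; C -> SA; Y -> f | AC

No ε-productions.
After unit-elimination: S -> f | j | fY | fSf; Y -> f | fSf.
TERM: introduce A -> f and substitute in every rule of length ≥2.
BIN: S -> ASA becomes S -> AB, B -> SA; Y -> ASA becomes Y -> AC, C -> SA.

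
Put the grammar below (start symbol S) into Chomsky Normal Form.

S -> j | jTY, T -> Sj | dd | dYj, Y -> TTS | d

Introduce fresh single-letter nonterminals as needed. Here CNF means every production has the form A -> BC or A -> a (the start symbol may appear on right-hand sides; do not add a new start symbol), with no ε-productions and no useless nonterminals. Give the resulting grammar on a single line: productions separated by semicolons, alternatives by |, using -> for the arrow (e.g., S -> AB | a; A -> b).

S -> j | AC; A -> j; B -> d; C -> TY; D -> YA; E -> TS; T -> BB | BD | SA; Y -> d | TE

No ε-productions.
No unit productions to eliminate.
TERM: introduce B -> d, A -> j and substitute in every rule of length ≥2.
BIN: S -> ATY becomes S -> AC, C -> TY; T -> BYA becomes T -> BD, D -> YA; Y -> TTS becomes Y -> TE, E -> TS.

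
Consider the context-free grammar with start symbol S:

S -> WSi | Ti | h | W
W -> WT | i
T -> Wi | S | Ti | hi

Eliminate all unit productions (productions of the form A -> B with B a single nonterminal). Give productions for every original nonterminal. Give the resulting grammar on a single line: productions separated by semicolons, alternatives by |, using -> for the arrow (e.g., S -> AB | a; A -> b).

S -> h | i | Ti | WT | WSi; T -> h | i | Ti | WT | Wi | hi | WSi; W -> i | WT

Unit productions: S->W, T->S.
Unit pairs (A ⇒* B via units): (S,W), (T,S), (T,W).
S: inherits non-unit rules of {S, W} → Ti | WSi | WT | h | i.
T: inherits non-unit rules of {S, T, W} → Ti | WSi | WT | Wi | h | hi | i.
W: inherits non-unit rules of {W} → WT | i.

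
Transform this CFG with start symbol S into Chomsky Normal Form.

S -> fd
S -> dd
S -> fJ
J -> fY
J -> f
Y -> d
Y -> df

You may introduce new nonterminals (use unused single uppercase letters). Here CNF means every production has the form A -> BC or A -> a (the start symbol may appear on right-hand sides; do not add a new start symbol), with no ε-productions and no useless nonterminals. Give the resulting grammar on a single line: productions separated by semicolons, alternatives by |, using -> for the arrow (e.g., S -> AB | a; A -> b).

S -> AB | AJ | BB; A -> f; B -> d; J -> f | AY; Y -> d | BA

No ε-productions.
No unit productions to eliminate.
TERM: introduce B -> d, A -> f and substitute in every rule of length ≥2.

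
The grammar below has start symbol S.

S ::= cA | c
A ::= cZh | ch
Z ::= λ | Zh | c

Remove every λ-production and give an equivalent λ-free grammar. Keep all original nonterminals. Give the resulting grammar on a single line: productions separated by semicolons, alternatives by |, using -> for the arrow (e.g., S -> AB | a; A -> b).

S -> c | cA; A -> ch | cZh; Z -> c | h | Zh

Nullable set: {Z}.
A -> cZh: Z nullable, giving cZh | ch.
Drop Z -> λ.
Z -> Zh: Z nullable, giving Zh | h.
Unchanged (no nullable symbols): S -> c; S -> cA; A -> ch; Z -> c.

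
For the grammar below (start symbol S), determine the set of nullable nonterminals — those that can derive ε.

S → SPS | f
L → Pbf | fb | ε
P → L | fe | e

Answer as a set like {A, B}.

{L, P}

Directly nullable (have an ε-rule): {L}.
P is nullable via P -> L (every symbol on the right is already known nullable).
Not nullable: S — each has a terminal in every rule's right-hand side or depends on a non-nullable symbol.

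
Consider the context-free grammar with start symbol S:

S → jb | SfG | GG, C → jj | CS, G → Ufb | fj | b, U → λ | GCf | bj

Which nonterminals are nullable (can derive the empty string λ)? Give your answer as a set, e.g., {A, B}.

Directly nullable (have an ε-rule): {U}.
Not nullable: C, G, S — each has a terminal in every rule's right-hand side or depends on a non-nullable symbol.

{U}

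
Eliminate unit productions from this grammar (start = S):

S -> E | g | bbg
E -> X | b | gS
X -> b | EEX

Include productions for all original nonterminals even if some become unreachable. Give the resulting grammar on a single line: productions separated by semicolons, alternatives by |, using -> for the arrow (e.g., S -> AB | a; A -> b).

S -> b | g | gS | EEX | bbg; E -> b | gS | EEX; X -> b | EEX

Unit productions: E->X, S->E.
Unit pairs (A ⇒* B via units): (E,X), (S,E), (S,X).
S: inherits non-unit rules of {E, S, X} → EEX | b | bbg | g | gS.
E: inherits non-unit rules of {E, X} → EEX | b | gS.
X: inherits non-unit rules of {X} → EEX | b.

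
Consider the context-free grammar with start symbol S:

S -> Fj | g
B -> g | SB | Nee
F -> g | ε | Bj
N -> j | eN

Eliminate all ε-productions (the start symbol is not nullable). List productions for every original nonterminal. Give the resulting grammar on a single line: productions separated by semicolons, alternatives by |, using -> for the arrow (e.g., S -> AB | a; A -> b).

Nullable set: {F}.
S -> Fj: F nullable, giving Fj | j.
Drop F -> ε.
Unchanged (no nullable symbols): S -> g; B -> Nee; B -> SB; B -> g; F -> Bj; F -> g; N -> eN; N -> j.

S -> g | j | Fj; B -> g | SB | Nee; F -> g | Bj; N -> j | eN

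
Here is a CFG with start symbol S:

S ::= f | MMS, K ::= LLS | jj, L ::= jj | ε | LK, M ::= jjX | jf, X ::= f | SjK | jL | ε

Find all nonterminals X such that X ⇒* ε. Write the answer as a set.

Directly nullable (have an ε-rule): {L, X}.
Not nullable: K, M, S — each has a terminal in every rule's right-hand side or depends on a non-nullable symbol.

{L, X}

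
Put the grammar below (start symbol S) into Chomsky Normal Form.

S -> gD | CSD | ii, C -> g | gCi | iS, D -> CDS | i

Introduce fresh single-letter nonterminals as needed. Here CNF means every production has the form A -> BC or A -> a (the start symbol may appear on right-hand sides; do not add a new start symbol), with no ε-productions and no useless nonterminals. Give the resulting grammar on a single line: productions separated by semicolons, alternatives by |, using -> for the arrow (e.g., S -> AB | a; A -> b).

No ε-productions.
No unit productions to eliminate.
TERM: introduce A -> g, B -> i and substitute in every rule of length ≥2.
BIN: C -> ACB becomes C -> AE, E -> CB; D -> CDS becomes D -> CF, F -> DS; S -> CSD becomes S -> CG, G -> SD.

S -> AD | BB | CG; A -> g; B -> i; C -> g | AE | BS; D -> i | CF; E -> CB; F -> DS; G -> SD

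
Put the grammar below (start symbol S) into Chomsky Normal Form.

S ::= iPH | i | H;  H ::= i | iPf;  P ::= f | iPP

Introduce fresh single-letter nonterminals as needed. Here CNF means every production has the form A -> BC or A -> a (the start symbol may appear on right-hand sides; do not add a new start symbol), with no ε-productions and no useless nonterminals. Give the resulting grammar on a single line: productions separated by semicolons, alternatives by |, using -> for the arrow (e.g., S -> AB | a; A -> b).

S -> i | AE | AF; A -> i; B -> f; C -> PB; D -> PP; E -> PB; F -> PH; H -> i | AC; P -> f | AD

No ε-productions.
After unit-elimination: S -> i | iPH | iPf; H -> i | iPf; P -> f | iPP.
TERM: introduce B -> f, A -> i and substitute in every rule of length ≥2.
BIN: H -> APB becomes H -> AC, C -> PB; P -> APP becomes P -> AD, D -> PP; S -> APB becomes S -> AE, E -> PB; S -> APH becomes S -> AF, F -> PH.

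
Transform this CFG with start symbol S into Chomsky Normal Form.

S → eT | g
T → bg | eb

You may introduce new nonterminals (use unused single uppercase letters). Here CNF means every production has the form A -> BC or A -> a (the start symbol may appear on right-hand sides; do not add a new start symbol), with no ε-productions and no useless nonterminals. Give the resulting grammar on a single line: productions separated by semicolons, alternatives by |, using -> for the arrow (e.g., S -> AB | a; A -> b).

S -> g | AT; A -> e; B -> b; C -> g; T -> AB | BC

No ε-productions.
No unit productions to eliminate.
TERM: introduce B -> b, A -> e, C -> g and substitute in every rule of length ≥2.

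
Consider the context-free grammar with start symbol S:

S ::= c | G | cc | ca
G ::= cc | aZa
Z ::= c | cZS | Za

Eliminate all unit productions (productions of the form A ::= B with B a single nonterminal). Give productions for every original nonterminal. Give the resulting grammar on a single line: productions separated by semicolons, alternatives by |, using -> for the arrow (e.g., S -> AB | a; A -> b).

Unit productions: S->G.
Unit pairs (A ⇒* B via units): (S,G).
S: inherits non-unit rules of {G, S} → aZa | c | ca | cc.
G: inherits non-unit rules of {G} → aZa | cc.
Z: inherits non-unit rules of {Z} → Za | c | cZS.

S -> c | ca | cc | aZa; G -> cc | aZa; Z -> c | Za | cZS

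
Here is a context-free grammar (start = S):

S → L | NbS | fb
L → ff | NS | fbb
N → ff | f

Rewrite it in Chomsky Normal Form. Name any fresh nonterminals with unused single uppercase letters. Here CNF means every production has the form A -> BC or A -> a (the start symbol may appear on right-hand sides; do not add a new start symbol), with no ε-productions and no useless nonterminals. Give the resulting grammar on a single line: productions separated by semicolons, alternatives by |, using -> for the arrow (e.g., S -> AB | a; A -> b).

S -> AA | AB | AD | NE | NS; A -> f; B -> b; D -> BB; E -> BS; N -> f | AA

No ε-productions.
After unit-elimination: S -> NS | fb | ff | NbS | fbb; L -> NS | ff | fbb; N -> f | ff.
TERM: introduce B -> b, A -> f and substitute in every rule of length ≥2.
BIN: L -> ABB becomes L -> AC, C -> BB; S -> ABB becomes S -> AD, D -> BB; S -> NBS becomes S -> NE, E -> BS.
Drop unreachable/unproductive: L.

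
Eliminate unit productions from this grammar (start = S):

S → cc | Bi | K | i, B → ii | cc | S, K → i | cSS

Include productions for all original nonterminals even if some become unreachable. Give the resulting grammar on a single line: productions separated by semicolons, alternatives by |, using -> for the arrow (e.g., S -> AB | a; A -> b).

S -> i | Bi | cc | cSS; B -> i | Bi | cc | ii | cSS; K -> i | cSS

Unit productions: B->S, S->K.
Unit pairs (A ⇒* B via units): (B,K), (B,S), (S,K).
S: inherits non-unit rules of {K, S} → Bi | cSS | cc | i.
B: inherits non-unit rules of {B, K, S} → Bi | cSS | cc | i | ii.
K: inherits non-unit rules of {K} → cSS | i.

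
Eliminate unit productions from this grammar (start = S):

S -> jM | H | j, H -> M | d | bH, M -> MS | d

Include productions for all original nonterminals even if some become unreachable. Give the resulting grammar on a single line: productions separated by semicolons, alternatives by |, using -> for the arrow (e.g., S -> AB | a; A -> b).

S -> d | j | MS | bH | jM; H -> d | MS | bH; M -> d | MS

Unit productions: H->M, S->H.
Unit pairs (A ⇒* B via units): (H,M), (S,H), (S,M).
S: inherits non-unit rules of {H, M, S} → MS | bH | d | j | jM.
H: inherits non-unit rules of {H, M} → MS | bH | d.
M: inherits non-unit rules of {M} → MS | d.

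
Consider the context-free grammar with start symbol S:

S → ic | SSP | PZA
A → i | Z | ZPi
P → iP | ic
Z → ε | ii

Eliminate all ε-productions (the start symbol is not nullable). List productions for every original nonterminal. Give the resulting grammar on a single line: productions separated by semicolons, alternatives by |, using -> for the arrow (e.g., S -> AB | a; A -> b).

Nullable set: {A, Z}.
S -> PZA: Z, A nullable, giving P | PA | PZ | PZA.
A -> Z: Z nullable, giving Z.
A -> ZPi: Z nullable, giving Pi | ZPi.
Drop Z -> ε.
Unchanged (no nullable symbols): S -> SSP; S -> ic; A -> i; P -> iP; P -> ic; Z -> ii.

S -> P | PA | PZ | ic | PZA | SSP; A -> Z | i | Pi | ZPi; P -> iP | ic; Z -> ii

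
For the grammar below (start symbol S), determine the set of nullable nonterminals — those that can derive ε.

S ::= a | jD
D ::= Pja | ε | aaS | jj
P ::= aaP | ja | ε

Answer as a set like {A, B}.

Directly nullable (have an ε-rule): {D, P}.
Not nullable: S — each has a terminal in every rule's right-hand side or depends on a non-nullable symbol.

{D, P}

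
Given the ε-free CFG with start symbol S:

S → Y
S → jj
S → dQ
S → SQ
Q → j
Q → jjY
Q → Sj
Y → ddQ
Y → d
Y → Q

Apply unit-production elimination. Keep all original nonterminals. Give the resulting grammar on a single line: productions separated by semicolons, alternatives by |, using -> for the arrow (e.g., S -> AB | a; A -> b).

Unit productions: S->Y, Y->Q.
Unit pairs (A ⇒* B via units): (S,Q), (S,Y), (Y,Q).
S: inherits non-unit rules of {Q, S, Y} → SQ | Sj | d | dQ | ddQ | j | jj | jjY.
Q: inherits non-unit rules of {Q} → Sj | j | jjY.
Y: inherits non-unit rules of {Q, Y} → Sj | d | ddQ | j | jjY.

S -> d | j | SQ | Sj | dQ | jj | ddQ | jjY; Q -> j | Sj | jjY; Y -> d | j | Sj | ddQ | jjY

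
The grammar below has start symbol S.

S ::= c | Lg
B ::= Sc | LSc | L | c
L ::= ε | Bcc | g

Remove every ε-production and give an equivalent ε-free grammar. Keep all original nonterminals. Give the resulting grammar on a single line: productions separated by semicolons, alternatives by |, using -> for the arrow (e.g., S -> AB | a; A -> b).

S -> c | g | Lg; B -> L | c | Sc | LSc; L -> g | cc | Bcc

Nullable set: {B, L}.
S -> Lg: L nullable, giving Lg | g.
B -> L: L nullable, giving L.
B -> LSc: L nullable, giving LSc | Sc.
Drop L -> ε.
L -> Bcc: B nullable, giving Bcc | cc.
Unchanged (no nullable symbols): S -> c; B -> Sc; B -> c; L -> g.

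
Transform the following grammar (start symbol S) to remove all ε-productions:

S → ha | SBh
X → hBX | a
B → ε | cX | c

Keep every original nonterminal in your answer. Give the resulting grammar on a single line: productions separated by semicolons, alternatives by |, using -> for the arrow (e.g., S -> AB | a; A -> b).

Nullable set: {B}.
S -> SBh: B nullable, giving SBh | Sh.
Drop B -> ε.
X -> hBX: B nullable, giving hBX | hX.
Unchanged (no nullable symbols): S -> ha; B -> c; B -> cX; X -> a.

S -> Sh | ha | SBh; B -> c | cX; X -> a | hX | hBX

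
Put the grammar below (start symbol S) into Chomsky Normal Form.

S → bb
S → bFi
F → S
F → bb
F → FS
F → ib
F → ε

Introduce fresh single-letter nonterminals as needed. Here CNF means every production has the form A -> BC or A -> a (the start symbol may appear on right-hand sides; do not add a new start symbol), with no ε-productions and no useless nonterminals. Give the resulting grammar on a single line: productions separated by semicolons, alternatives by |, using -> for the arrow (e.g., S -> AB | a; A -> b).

S -> AA | AB | AD; A -> b; B -> i; C -> FB; D -> FB; F -> AA | AB | AC | BA | FS

Nullable: {F}; after ε-elimination: S -> bb | bi | bFi; F -> S | FS | bb | ib.
After unit-elimination: S -> bb | bi | bFi; F -> FS | bb | bi | ib | bFi.
TERM: introduce A -> b, B -> i and substitute in every rule of length ≥2.
BIN: F -> AFB becomes F -> AC, C -> FB; S -> AFB becomes S -> AD, D -> FB.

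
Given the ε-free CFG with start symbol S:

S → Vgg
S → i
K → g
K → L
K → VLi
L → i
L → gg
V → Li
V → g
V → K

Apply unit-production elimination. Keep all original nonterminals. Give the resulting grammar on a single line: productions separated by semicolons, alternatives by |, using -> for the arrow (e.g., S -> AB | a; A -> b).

Unit productions: K->L, V->K.
Unit pairs (A ⇒* B via units): (K,L), (V,K), (V,L).
S: inherits non-unit rules of {S} → Vgg | i.
K: inherits non-unit rules of {K, L} → VLi | g | gg | i.
L: inherits non-unit rules of {L} → gg | i.
V: inherits non-unit rules of {K, L, V} → Li | VLi | g | gg | i.

S -> i | Vgg; K -> g | i | gg | VLi; L -> i | gg; V -> g | i | Li | gg | VLi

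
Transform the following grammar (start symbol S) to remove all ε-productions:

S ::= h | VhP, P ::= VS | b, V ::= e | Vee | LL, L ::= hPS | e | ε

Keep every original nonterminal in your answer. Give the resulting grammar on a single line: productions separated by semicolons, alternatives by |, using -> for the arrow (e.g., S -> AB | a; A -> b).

Nullable set: {L, V}.
S -> VhP: V nullable, giving VhP | hP.
Drop L -> ε.
P -> VS: V nullable, giving S | VS.
V -> LL: L, L nullable, giving L | LL.
V -> Vee: V nullable, giving Vee | ee.
Unchanged (no nullable symbols): S -> h; L -> e; L -> hPS; P -> b; V -> e.

S -> h | hP | VhP; L -> e | hPS; P -> S | b | VS; V -> L | e | LL | ee | Vee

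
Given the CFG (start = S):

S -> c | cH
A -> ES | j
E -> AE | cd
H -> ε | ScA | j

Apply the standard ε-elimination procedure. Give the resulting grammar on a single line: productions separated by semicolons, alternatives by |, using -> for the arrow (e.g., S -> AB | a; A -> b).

Nullable set: {H}.
S -> cH: H nullable, giving c | cH.
Drop H -> ε.
Unchanged (no nullable symbols): S -> c; A -> ES; A -> j; E -> AE; E -> cd; H -> ScA; H -> j.

S -> c | cH; A -> j | ES; E -> AE | cd; H -> j | ScA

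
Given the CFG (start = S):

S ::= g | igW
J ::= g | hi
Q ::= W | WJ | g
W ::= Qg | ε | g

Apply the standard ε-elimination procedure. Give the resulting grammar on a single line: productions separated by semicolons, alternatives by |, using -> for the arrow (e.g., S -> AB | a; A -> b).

Nullable set: {Q, W}.
S -> igW: W nullable, giving ig | igW.
Q -> W: W nullable, giving W.
Q -> WJ: W nullable, giving J | WJ.
Drop W -> ε.
W -> Qg: Q nullable, giving Qg | g.
Unchanged (no nullable symbols): S -> g; J -> g; J -> hi; Q -> g; W -> g.

S -> g | ig | igW; J -> g | hi; Q -> J | W | g | WJ; W -> g | Qg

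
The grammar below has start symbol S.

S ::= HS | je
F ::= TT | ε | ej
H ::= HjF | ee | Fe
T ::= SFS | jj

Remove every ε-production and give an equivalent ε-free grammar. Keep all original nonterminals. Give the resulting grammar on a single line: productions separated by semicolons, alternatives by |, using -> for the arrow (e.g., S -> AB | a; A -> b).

Nullable set: {F}.
Drop F -> ε.
H -> Fe: F nullable, giving Fe | e.
H -> HjF: F nullable, giving Hj | HjF.
T -> SFS: F nullable, giving SFS | SS.
Unchanged (no nullable symbols): S -> HS; S -> je; F -> TT; F -> ej; H -> ee; T -> jj.

S -> HS | je; F -> TT | ej; H -> e | Fe | Hj | ee | HjF; T -> SS | jj | SFS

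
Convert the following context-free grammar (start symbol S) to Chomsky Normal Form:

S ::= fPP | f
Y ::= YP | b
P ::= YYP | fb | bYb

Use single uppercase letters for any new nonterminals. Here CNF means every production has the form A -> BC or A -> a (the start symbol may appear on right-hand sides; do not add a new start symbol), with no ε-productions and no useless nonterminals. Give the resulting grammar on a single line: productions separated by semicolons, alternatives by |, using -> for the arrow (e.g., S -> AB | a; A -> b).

S -> f | BE; A -> b; B -> f; C -> YA; D -> YP; E -> PP; P -> AC | BA | YD; Y -> b | YP

No ε-productions.
No unit productions to eliminate.
TERM: introduce A -> b, B -> f and substitute in every rule of length ≥2.
BIN: P -> AYA becomes P -> AC, C -> YA; P -> YYP becomes P -> YD, D -> YP; S -> BPP becomes S -> BE, E -> PP.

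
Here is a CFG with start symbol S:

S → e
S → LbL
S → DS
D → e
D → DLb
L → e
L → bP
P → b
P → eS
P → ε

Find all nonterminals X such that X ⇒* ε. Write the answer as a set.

{P}

Directly nullable (have an ε-rule): {P}.
Not nullable: D, L, S — each has a terminal in every rule's right-hand side or depends on a non-nullable symbol.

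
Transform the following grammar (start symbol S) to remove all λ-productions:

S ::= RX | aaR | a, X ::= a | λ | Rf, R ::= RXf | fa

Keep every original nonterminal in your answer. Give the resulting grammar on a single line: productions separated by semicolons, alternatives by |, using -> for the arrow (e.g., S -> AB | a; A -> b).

Nullable set: {X}.
S -> RX: X nullable, giving R | RX.
R -> RXf: X nullable, giving RXf | Rf.
Drop X -> λ.
Unchanged (no nullable symbols): S -> a; S -> aaR; R -> fa; X -> Rf; X -> a.

S -> R | a | RX | aaR; R -> Rf | fa | RXf; X -> a | Rf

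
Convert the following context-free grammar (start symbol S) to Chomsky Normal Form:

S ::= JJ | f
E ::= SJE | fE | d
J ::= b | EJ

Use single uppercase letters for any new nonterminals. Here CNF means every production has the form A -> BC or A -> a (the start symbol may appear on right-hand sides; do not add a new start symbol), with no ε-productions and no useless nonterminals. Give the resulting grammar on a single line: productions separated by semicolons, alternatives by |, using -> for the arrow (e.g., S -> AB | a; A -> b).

No ε-productions.
No unit productions to eliminate.
TERM: introduce A -> f and substitute in every rule of length ≥2.
BIN: E -> SJE becomes E -> SB, B -> JE.

S -> f | JJ; A -> f; B -> JE; E -> d | AE | SB; J -> b | EJ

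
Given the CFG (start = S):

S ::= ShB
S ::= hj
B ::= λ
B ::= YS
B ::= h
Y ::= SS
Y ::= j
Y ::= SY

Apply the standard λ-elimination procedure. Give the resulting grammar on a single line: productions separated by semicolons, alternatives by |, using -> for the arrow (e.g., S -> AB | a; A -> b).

Nullable set: {B}.
S -> ShB: B nullable, giving Sh | ShB.
Drop B -> λ.
Unchanged (no nullable symbols): S -> hj; B -> YS; B -> h; Y -> SS; Y -> SY; Y -> j.

S -> Sh | hj | ShB; B -> h | YS; Y -> j | SS | SY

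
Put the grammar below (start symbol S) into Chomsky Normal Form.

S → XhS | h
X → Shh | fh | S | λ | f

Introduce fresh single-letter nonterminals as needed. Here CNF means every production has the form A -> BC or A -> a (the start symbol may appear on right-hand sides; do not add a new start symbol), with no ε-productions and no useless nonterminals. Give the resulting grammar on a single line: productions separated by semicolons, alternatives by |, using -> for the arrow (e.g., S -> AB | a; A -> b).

Nullable: {X}; after ε-elimination: S -> h | hS | XhS; X -> S | f | fh | Shh.
After unit-elimination: S -> h | hS | XhS; X -> f | h | fh | hS | Shh | XhS.
TERM: introduce B -> f, A -> h and substitute in every rule of length ≥2.
BIN: S -> XAS becomes S -> XC, C -> AS; X -> SAA becomes X -> SD, D -> AA; X -> XAS becomes X -> XE, E -> AS.

S -> h | AS | XC; A -> h; B -> f; C -> AS; D -> AA; E -> AS; X -> f | h | AS | BA | SD | XE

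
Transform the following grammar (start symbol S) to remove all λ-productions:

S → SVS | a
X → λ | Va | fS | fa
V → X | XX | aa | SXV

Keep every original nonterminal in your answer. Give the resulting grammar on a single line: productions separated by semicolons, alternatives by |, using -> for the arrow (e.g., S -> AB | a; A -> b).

S -> a | SS | SVS; V -> S | X | SV | SX | XX | aa | SXV; X -> a | Va | fS | fa

Nullable set: {V, X}.
S -> SVS: V nullable, giving SS | SVS.
V -> SXV: X, V nullable, giving S | SV | SX | SXV.
V -> X: X nullable, giving X.
V -> XX: X, X nullable, giving X | XX.
Drop X -> λ.
X -> Va: V nullable, giving Va | a.
Unchanged (no nullable symbols): S -> a; V -> aa; X -> fS; X -> fa.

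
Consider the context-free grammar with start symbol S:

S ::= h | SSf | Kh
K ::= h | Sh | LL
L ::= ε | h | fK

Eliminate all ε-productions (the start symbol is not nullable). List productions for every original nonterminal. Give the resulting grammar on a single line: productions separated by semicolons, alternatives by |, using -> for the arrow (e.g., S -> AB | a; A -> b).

S -> h | Kh | SSf; K -> L | h | LL | Sh; L -> f | h | fK

Nullable set: {K, L}.
S -> Kh: K nullable, giving Kh | h.
K -> LL: L, L nullable, giving L | LL.
Drop L -> ε.
L -> fK: K nullable, giving f | fK.
Unchanged (no nullable symbols): S -> SSf; S -> h; K -> Sh; K -> h; L -> h.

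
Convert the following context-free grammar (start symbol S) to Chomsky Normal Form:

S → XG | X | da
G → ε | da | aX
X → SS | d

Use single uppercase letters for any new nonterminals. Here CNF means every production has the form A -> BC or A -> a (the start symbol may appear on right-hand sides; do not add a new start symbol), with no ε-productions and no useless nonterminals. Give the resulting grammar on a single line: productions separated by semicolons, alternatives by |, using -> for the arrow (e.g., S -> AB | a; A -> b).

Nullable: {G}; after ε-elimination: S -> X | XG | da; G -> aX | da; X -> d | SS.
After unit-elimination: S -> d | SS | XG | da; G -> aX | da; X -> d | SS.
TERM: introduce A -> a, B -> d and substitute in every rule of length ≥2.

S -> d | BA | SS | XG; A -> a; B -> d; G -> AX | BA; X -> d | SS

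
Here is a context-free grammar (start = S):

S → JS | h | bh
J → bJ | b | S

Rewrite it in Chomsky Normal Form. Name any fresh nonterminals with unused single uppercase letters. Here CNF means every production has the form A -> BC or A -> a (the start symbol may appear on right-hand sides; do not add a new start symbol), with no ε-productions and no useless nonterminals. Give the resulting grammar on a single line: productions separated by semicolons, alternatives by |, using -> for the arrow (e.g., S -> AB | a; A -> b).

No ε-productions.
After unit-elimination: S -> h | JS | bh; J -> b | h | JS | bJ | bh.
TERM: introduce A -> b, B -> h and substitute in every rule of length ≥2.

S -> h | AB | JS; A -> b; B -> h; J -> b | h | AB | AJ | JS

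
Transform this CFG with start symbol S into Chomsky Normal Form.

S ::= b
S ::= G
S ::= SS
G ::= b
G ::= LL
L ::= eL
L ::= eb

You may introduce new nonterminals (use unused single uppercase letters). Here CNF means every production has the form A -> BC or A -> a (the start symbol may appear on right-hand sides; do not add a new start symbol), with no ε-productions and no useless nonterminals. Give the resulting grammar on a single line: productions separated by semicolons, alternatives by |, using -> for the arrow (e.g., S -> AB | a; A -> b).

No ε-productions.
After unit-elimination: S -> b | LL | SS; G -> b | LL; L -> eL | eb.
TERM: introduce B -> b, A -> e and substitute in every rule of length ≥2.
Drop unreachable/unproductive: G.

S -> b | LL | SS; A -> e; B -> b; L -> AB | AL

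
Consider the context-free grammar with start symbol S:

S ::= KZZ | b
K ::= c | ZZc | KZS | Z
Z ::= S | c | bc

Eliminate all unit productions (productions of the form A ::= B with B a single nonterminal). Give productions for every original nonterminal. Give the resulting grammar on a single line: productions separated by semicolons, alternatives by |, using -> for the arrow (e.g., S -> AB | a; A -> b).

Unit productions: K->Z, Z->S.
Unit pairs (A ⇒* B via units): (K,S), (K,Z), (Z,S).
S: inherits non-unit rules of {S} → KZZ | b.
K: inherits non-unit rules of {K, S, Z} → KZS | KZZ | ZZc | b | bc | c.
Z: inherits non-unit rules of {S, Z} → KZZ | b | bc | c.

S -> b | KZZ; K -> b | c | bc | KZS | KZZ | ZZc; Z -> b | c | bc | KZZ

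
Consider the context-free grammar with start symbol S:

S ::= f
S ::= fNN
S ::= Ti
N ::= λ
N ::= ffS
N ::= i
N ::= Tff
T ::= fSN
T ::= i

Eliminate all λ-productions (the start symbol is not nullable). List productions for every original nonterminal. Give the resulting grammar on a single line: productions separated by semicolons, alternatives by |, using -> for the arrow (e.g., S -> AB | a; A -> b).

Nullable set: {N}.
S -> fNN: N, N nullable, giving f | fN | fNN.
Drop N -> λ.
T -> fSN: N nullable, giving fS | fSN.
Unchanged (no nullable symbols): S -> Ti; S -> f; N -> Tff; N -> ffS; N -> i; T -> i.

S -> f | Ti | fN | fNN; N -> i | Tff | ffS; T -> i | fS | fSN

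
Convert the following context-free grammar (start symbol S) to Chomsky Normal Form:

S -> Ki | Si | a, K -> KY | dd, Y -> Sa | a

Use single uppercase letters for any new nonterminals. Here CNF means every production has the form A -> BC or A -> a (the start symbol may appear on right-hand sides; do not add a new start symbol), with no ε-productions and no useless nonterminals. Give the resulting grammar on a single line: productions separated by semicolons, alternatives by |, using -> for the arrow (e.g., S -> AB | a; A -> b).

No ε-productions.
No unit productions to eliminate.
TERM: introduce C -> a, A -> d, B -> i and substitute in every rule of length ≥2.

S -> a | KB | SB; A -> d; B -> i; C -> a; K -> AA | KY; Y -> a | SC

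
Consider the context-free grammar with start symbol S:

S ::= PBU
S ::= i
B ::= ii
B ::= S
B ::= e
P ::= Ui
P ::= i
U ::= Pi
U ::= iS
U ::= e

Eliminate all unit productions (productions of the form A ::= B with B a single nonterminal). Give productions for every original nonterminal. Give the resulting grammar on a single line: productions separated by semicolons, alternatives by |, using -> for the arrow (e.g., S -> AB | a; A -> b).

S -> i | PBU; B -> e | i | ii | PBU; P -> i | Ui; U -> e | Pi | iS

Unit productions: B->S.
Unit pairs (A ⇒* B via units): (B,S).
S: inherits non-unit rules of {S} → PBU | i.
B: inherits non-unit rules of {B, S} → PBU | e | i | ii.
P: inherits non-unit rules of {P} → Ui | i.
U: inherits non-unit rules of {U} → Pi | e | iS.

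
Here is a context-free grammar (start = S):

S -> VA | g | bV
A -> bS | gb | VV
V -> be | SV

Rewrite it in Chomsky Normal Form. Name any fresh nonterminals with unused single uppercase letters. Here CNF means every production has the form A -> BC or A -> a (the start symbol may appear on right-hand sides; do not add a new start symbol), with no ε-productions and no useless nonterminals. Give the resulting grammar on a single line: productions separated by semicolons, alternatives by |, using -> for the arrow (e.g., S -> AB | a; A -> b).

S -> g | BV | VA; A -> BS | CB | VV; B -> b; C -> g; D -> e; V -> BD | SV

No ε-productions.
No unit productions to eliminate.
TERM: introduce B -> b, D -> e, C -> g and substitute in every rule of length ≥2.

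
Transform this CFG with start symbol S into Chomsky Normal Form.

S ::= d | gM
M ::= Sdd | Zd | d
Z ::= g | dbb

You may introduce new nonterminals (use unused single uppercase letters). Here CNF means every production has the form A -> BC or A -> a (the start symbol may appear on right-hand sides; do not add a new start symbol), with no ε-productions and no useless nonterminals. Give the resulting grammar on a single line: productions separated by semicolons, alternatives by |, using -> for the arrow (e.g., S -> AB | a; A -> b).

No ε-productions.
No unit productions to eliminate.
TERM: introduce C -> b, A -> d, B -> g and substitute in every rule of length ≥2.
BIN: M -> SAA becomes M -> SD, D -> AA; Z -> ACC becomes Z -> AE, E -> CC.

S -> d | BM; A -> d; B -> g; C -> b; D -> AA; E -> CC; M -> d | SD | ZA; Z -> g | AE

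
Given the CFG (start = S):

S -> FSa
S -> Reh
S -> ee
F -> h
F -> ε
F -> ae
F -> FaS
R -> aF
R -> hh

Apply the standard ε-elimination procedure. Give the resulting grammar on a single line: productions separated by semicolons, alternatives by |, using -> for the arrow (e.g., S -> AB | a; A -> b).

S -> Sa | ee | FSa | Reh; F -> h | aS | ae | FaS; R -> a | aF | hh

Nullable set: {F}.
S -> FSa: F nullable, giving FSa | Sa.
Drop F -> ε.
F -> FaS: F nullable, giving FaS | aS.
R -> aF: F nullable, giving a | aF.
Unchanged (no nullable symbols): S -> Reh; S -> ee; F -> ae; F -> h; R -> hh.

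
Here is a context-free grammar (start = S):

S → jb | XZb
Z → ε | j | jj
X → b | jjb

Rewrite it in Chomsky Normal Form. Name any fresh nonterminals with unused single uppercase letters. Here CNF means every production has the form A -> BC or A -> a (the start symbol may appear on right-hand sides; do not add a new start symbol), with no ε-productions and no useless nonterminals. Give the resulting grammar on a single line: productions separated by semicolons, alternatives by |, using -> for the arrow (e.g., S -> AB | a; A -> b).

S -> BA | XA | XC; A -> b; B -> j; C -> ZA; D -> BA; X -> b | BD; Z -> j | BB

Nullable: {Z}; after ε-elimination: S -> Xb | jb | XZb; X -> b | jjb; Z -> j | jj.
No unit productions to eliminate.
TERM: introduce A -> b, B -> j and substitute in every rule of length ≥2.
BIN: S -> XZA becomes S -> XC, C -> ZA; X -> BBA becomes X -> BD, D -> BA.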